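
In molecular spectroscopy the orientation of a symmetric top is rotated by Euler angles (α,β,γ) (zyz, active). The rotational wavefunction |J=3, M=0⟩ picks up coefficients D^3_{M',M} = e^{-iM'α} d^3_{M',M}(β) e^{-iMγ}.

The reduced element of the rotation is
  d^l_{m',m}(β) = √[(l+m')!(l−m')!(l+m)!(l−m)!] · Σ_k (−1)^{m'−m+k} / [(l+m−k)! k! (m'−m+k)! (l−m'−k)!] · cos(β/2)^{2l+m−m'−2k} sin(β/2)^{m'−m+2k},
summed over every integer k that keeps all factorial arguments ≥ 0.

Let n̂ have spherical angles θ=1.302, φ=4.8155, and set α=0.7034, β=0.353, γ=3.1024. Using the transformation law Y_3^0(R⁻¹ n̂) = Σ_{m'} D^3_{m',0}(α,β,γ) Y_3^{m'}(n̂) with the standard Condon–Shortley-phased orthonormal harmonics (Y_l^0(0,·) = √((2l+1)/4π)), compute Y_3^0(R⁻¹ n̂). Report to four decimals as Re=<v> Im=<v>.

Need the full column D^3_{m',0} for m'=−3..3 at α=0.7034, β=0.3530, γ=3.1024.
cos(β/2)=0.984464, sin(β/2)=0.175585
d^3_{-3,0}: single k=3 term ⇒ +0.023098;  D = -0.011864+0.019819i
d^3_{-2,0}: k∈[2..3] ⇒ +0.158612 -0.005046 = +0.153566;  D = +0.025072+0.151506i
d^3_{-1,0}: k∈[1..3] ⇒ +0.562442 -0.053675 +0.000569 = +0.509336;  D = +0.388444+0.329446i
d^3_{0,0}: k∈[0..3] ⇒ +0.910332 -0.260626 +0.008291 -0.000029 = +0.657968;  D = +0.657968+0.000000i
d^3_{1,0}: k∈[0..2] ⇒ -0.562442 +0.053675 -0.000569 = -0.509336;  D = -0.388444+0.329446i
d^3_{2,0}: k∈[0..1] ⇒ +0.158612 -0.005046 = +0.153566;  D = +0.025072-0.151506i
d^3_{3,0}: single k=0 term ⇒ -0.023098;  D = +0.011864+0.019819i
Y_3^{m'}(θ=1.302,φ=4.8155) and Σ D·Y over m':
  (-0.0119+0.0198i)·(-0.1138-0.3561i)  (+0.0251+0.1515i)·(-0.2469+0.0517i)  (+0.3884+0.3294i)·(-0.0208-0.2006i)  (+0.6580+0.0000i)·(-0.2624+0.0000i)  (-0.3884+0.3294i)·(+0.0208-0.2006i)  (+0.0251-0.1515i)·(-0.2469-0.0517i)  (+0.0119+0.0198i)·(+0.1138-0.3561i)
Y_3^0(R⁻¹ n̂) = -0.067781+0.000000i

Re=-0.0678 Im=0.0000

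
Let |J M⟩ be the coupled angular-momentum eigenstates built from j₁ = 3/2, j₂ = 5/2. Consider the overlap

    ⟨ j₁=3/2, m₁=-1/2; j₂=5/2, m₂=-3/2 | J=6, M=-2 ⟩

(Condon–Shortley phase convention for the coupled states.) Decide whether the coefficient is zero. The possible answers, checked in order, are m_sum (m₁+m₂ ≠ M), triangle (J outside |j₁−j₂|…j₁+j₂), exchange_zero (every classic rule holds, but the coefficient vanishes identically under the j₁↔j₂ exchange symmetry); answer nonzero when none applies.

m-sum: m₁+m₂ = -1/2+(-3/2) = -2, M = -2  ✓
triangle: need |j₁−j₂| ≤ J ≤ j₁+j₂, i.e. J ∈ [1, 4]; J = 6 is outside ✗ ⇒ coefficient is 0

triangle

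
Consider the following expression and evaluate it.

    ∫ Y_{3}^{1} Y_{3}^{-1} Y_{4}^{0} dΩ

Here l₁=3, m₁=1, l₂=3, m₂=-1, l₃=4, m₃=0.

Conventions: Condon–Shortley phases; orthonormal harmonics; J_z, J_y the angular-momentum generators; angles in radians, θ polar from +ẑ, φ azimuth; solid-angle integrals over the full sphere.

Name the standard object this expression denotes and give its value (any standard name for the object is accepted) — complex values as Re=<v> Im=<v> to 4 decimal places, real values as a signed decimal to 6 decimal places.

This is a Gaunt coefficient — the integral of a triple product of spherical harmonics over the sphere.
Checks pass: Σm=0; 10 even; l₃=4∈[0,6].
(2·3+1)(2·3+1)(2·4+1) = 441
Δ: 2! 4! 4! / 11! → 1/34650
sum: t=0:+1/72 t=1:−1/16 t=2:+1/72 = -5/144
3j²(3 3 4; 0 0 0) = Δ·Π!·Σ² = 2/77  (sign -1)
sum: t=0:+1/32 t=1:−1/36 t=2:+1/1152 = 5/1152
3j²(3 3 4; 1 -1 0) = Δ·Π!·Σ² = 1/1386  (sign +1)
combine: 4πI² = 441·2/77·1/1386 = 1/121
take √, sign -1: I = -0.02564498

Gaunt coefficient, -0.025645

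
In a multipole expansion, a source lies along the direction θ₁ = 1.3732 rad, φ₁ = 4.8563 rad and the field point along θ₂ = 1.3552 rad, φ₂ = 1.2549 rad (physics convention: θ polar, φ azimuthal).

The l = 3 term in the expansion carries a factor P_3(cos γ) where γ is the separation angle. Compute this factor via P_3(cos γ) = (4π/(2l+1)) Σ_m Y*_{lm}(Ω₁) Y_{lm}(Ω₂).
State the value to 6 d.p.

-0.135606

Addition theorem: P_3(cos γ) = (4π/7) Σ_m Y*_{lm}(Ω₁) Y_{lm}(Ω₂), m = −3…3:
  term(m=-3) = -0.02910 - 0.15018j   from Y*(Ω₁)=-0.16459 + 0.35725j, Y(Ω₂)=-0.31582 + 0.22695j
  term(m=-2) = 0.02439 + 0.03201j   from Y*(Ω₁)=-0.18496 - 0.05476j, Y(Ω₂)=-0.16836 - 0.12321j
  term(m=-1) = -0.05581 - 0.02764j   from Y*(Ω₁)=-0.03669 + 0.25318j, Y(Ω₂)=-0.07563 + 0.23141j
  term(m=+0) = 0.04550 + 0.00000j   from Y*(Ω₁)=-0.20566 + 0.00000j, Y(Ω₂)=-0.22123 + 0.00000j
  term(m=+1) = -0.05581 + 0.02764j   from Y*(Ω₁)=0.03669 + 0.25318j, Y(Ω₂)=0.07563 + 0.23141j
  term(m=+2) = 0.02439 - 0.03201j   from Y*(Ω₁)=-0.18496 + 0.05476j, Y(Ω₂)=-0.16836 + 0.12321j
  term(m=+3) = -0.02910 + 0.15018j   from Y*(Ω₁)=0.16459 + 0.35725j, Y(Ω₂)=0.31582 + 0.22695j
Σ over m = -0.07554 + 0.00000j; ×(4π/7) → -0.13561 + 0.00000j. Real part: -0.135606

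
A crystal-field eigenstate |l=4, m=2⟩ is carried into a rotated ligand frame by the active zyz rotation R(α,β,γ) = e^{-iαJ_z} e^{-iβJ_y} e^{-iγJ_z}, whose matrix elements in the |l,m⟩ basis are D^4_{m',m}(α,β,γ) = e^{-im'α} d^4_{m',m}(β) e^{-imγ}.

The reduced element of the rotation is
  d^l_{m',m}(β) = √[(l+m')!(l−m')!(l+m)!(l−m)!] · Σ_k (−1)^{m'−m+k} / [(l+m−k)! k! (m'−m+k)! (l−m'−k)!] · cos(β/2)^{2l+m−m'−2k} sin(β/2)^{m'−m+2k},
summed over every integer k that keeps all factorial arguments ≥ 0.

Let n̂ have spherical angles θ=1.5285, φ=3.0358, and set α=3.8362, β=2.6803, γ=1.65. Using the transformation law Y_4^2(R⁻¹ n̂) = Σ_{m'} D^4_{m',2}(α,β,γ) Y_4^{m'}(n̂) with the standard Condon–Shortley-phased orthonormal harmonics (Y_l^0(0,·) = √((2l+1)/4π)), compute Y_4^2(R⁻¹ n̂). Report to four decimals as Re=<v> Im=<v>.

Need the full column D^4_{m',2} for m'=−4..4 at α=3.8362, β=2.6803, γ=1.6500.
cos(β/2)=0.228607, sin(β/2)=0.973519
d^4_{-4,2}: single k=6 term ⇒ +0.235409;  D = +0.204109-0.117291i
d^4_{-3,2}: k∈[5..6] ⇒ +0.117267 -0.708865 = -0.591599;  D = +0.205422-0.554789i
d^4_{-2,2}: k∈[4..6] ⇒ +0.036798 -0.533858 +0.806780 = +0.309720;  D = -0.103284-0.291991i
d^4_{-1,2}: k∈[3..5] ⇒ +0.008147 -0.221613 +0.803778 = +0.590311;  D = +0.507465+0.301574i
d^4_{0,2}: k∈[2..4] ⇒ +0.001283 -0.062062 +0.422052 = +0.361273;  D = -0.356750+0.056989i
d^4_{1,2}: k∈[1..3] ⇒ +0.000135 -0.012220 +0.147742 = +0.135656;  D = +0.089223-0.102185i
d^4_{2,2}: k∈[0..2] ⇒ +0.000007 -0.001623 +0.036798 = +0.035182;  D = -0.000815+0.035173i
d^4_{3,2}: k∈[0..1] ⇒ -0.000119 +0.006466 = +0.006348;  D = -0.003949-0.004970i
d^4_{4,2}: single k=0 term ⇒ +0.000716;  D = +0.000701+0.000146i
Y_4^{m'}(θ=1.5285,φ=3.0358) and Σ D·Y over m':
  (+0.2041-0.1173i)·(+0.4021+0.1811i)  (+0.2054-0.5548i)·(-0.0501-0.0165i)  (-0.1033-0.2920i)·(-0.3224-0.0692i)  (+0.5075+0.3016i)·(+0.0594+0.0063i)  (-0.3568+0.0570i)·(+0.3117+0.0000i)  (+0.0892-0.1022i)·(-0.0594+0.0063i)  (-0.0008+0.0352i)·(-0.3224+0.0692i)  (-0.0039-0.0050i)·(+0.0501-0.0165i)  (+0.0007+0.0001i)·(+0.4021-0.1811i)
Y_4^2(R⁻¹ n̂) = +0.007173+0.149377i

Re=0.0072 Im=0.1494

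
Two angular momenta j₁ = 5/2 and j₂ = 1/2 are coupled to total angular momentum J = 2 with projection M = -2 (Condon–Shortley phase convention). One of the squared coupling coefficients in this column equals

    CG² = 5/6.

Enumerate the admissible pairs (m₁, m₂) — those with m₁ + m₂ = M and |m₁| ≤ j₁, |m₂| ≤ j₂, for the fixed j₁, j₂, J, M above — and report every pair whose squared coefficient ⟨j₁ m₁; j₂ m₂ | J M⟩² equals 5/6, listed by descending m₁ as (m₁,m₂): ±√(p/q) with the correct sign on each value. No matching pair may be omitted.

Admissible pairs with m₁+m₂ = M = -2: (-5/2,1/2), (-3/2,-1/2)
  (m₁,m₂)=(-3/2,-1/2): CG² = 1/6, CG = +√(1/6)
  (m₁,m₂)=(-5/2,1/2): CG² = 5/6, CG = −√(5/6)   ← matches the target
Pairs with CG² = 5/6: (-5/2,1/2): −√(5/6)

(-5/2,1/2): −√(5/6)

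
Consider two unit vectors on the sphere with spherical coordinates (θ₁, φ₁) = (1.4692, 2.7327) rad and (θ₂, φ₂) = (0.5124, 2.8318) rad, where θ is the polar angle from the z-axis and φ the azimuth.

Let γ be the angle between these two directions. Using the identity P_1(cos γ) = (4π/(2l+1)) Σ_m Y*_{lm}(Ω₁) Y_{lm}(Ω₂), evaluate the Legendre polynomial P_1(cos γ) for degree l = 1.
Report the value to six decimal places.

0.573745

Summing Y*_{l m}(θ₁,φ₁)·Y_{l m}(θ₂,φ₂) over m ∈ [−1, 1]; prefactor 4π/(2·1+1) = 4.188790:
  [-1]  conj(Y_{1,-1})(Ω₁) = -0.315378+0.136658i ; Y_{1,-1}(Ω₂) = -0.161322-0.051639i ; Δ = +0.057934-0.005760i
  [+0]  conj(Y_{1,0})(Ω₁) = +0.049555-0.000000i ; Y_{1,0}(Ω₂) = +0.425851+0.000000i ; Δ = +0.021103+0.000000i
  [+1]  conj(Y_{1,1})(Ω₁) = +0.315378+0.136658i ; Y_{1,1}(Ω₂) = +0.161322-0.051639i ; Δ = +0.057934+0.005760i
Accumulated sum +0.136972+0.000000i; after 4π/(2l+1) scaling, +0.573745+0.000000i ⇒ P_1 = 0.573745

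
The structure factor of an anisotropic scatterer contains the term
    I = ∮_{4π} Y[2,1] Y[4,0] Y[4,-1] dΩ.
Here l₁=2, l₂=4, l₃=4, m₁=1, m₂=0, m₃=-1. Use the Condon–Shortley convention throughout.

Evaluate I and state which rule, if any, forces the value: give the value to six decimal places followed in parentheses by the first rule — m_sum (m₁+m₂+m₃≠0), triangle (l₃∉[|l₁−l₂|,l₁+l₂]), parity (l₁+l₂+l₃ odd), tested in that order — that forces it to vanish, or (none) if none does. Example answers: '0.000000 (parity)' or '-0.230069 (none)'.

-0.044869 (none)

m-sum 0 ✓  L=10 even ✓  2≤4≤6 ✓
Π(2lᵢ+1) = 5×9×9 = 405
triangle coeff Δ(2,4,4) = 1/13860
Σ_t [0,2]: t=0:+1/192 t=1:−1/36 t=2:+1/192 = -5/288
(3j)²=20/693 [(2 4 4; 0 0 0)], sign=-1
Σ_t [0,1]: t=0:+1/96 t=1:−1/72 = -1/288
(3j)²=1/462 [(2 4 4; 1 0 -1)], sign=+1
⇒ 4πI² = 150/5929
I = (-1)√(150/5929/(4π)) = -0.04486937
No selection rule forces the value: the integral is nonzero (none).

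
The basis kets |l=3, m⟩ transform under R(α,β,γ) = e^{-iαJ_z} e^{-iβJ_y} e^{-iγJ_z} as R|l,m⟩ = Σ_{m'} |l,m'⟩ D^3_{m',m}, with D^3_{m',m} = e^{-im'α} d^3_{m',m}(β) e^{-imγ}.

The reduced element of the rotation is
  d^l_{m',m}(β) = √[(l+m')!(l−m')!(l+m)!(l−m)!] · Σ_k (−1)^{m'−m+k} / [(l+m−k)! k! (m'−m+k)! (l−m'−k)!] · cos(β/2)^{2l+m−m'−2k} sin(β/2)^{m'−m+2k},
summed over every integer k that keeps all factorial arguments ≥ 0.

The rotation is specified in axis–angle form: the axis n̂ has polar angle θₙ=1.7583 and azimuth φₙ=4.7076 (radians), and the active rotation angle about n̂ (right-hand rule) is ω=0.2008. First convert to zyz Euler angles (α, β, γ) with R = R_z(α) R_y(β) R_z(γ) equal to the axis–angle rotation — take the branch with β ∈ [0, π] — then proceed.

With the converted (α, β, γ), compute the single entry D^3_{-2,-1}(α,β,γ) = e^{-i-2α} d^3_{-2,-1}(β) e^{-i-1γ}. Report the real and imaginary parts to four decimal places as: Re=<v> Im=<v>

Axis–angle → zyz. n̂ = (sinθₙcosφₙ, sinθₙsinφₙ, cosθₙ) = (-0.004705, -0.982461, -0.186407), ω = 0.2008.
R = I cosω + sinω [n̂]ₓ + (1−cosω) n̂n̂ᵀ gives
  R = [+0.979908, +0.037272, -0.195938; -0.037087, +0.999301, +0.004618; +0.195973, +0.002741, +0.980605]
β = atan2(√(R₁₃²+R₂₃²), R₃₃) = 0.197269; α = atan2(R₂₃, R₁₃) mod 2π = 3.118027; γ = atan2(R₃₂, −R₃₁) mod 2π = 3.127605
Split into d^3_{-2,-1}(β=0.1973) × two z-phases.
With c≡cos(β/2)=0.995140 and s≡sin(β/2)=0.098475, N=[1·120·2·24]^{1/2}=75.894664
Admissible k: 1..2 (factorial args all ≥0)
  k=1: (−1)^0·75.8947/(24)·0.9951^5·0.0985^1 = +0.303909
  k=2: (−1)^1·75.8947/(12)·0.9951^3·0.0985^3 = -0.005952
d^3_{-2,-1}(0.1973) = +0.303909 -0.005952 = +0.297958
Phases: e^{-i·(-2)·3.1180}=+0.998890-0.047113i, e^{-i·(-1)·3.1276}=-0.999902+0.013987i ⇒ D=-0.297401+0.018199i

Re=-0.2974 Im=0.0182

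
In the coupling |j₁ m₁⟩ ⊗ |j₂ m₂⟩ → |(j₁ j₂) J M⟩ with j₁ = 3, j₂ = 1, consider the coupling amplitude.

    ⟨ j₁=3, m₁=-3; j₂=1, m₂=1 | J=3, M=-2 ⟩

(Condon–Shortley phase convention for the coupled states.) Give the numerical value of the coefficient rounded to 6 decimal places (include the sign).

√[7·1!5!1!/8! · 0!6!2!0!1!5!] = √(3600)
  +(−1)^1/∏(1,0,5,1,0,0)! = -1/120  (running -1/120)
⟨..|..⟩ = √(3600)·(-1/120) = -0.500000

−√(1/4) ≈ -0.500000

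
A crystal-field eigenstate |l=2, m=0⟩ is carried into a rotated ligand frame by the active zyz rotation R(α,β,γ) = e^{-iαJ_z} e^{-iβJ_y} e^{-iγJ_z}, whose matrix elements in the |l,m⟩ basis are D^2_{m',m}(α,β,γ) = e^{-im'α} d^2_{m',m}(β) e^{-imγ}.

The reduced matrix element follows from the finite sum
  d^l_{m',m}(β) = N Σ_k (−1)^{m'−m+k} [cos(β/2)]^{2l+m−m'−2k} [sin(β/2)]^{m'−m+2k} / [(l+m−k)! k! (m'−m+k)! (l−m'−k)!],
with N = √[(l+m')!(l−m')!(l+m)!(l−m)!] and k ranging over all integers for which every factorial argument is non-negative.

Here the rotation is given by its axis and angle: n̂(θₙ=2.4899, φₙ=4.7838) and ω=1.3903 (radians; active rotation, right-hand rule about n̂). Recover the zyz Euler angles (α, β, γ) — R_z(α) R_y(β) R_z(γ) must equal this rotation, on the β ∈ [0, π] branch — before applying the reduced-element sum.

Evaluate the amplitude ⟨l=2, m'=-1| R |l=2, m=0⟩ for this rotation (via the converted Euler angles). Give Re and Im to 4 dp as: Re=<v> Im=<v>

Axis–angle → zyz. n̂ = (sinθₙcosφₙ, sinθₙsinφₙ, cosθₙ) = (+0.043276, -0.604987, -0.795058), ω = 1.3903.
R = I cosω + sinω [n̂]ₓ + (1−cosω) n̂n̂ᵀ gives
  R = [+0.181054, +0.760661, -0.623389; -0.803624, +0.479822, +0.352079; +0.566928, +0.437225, +0.698159]
β = atan2(√(R₁₃²+R₂₃²), R₃₃) = 0.797973; α = atan2(R₂₃, R₁₃) mod 2π = 2.627472; γ = atan2(R₃₂, −R₃₁) mod 2π = 2.484650
D^2_{-1,0}(2.6275,0.7980,2.4846) = e^{-i·-1·2.6275}·d^2_{-1,0}(0.7980)·e^{-i·0·2.4846}. Compute d first:
Half-angle: c=0.921455, s=0.388485. N=√(1·6·2·2)=4.898979
The bounds max(0,m−m')=1 and min(l+m,l−m')=2 give 2 terms
  k=1: (−1)^0·4.8990/(2)·0.9215^3·0.3885^1 = +0.744513
  k=2: (−1)^1·4.8990/(2)·0.9215^1·0.3885^3 = -0.132334
d^2_{-1,0}(0.7980) = +0.744513 -0.132334 = +0.612179
Attach z-rotation phases: D = e^{-i(-1)(2.6275)}·(+0.612179)·e^{-i(0)(2.4846)} = -0.533040+0.301051i

Re=-0.5330 Im=0.3011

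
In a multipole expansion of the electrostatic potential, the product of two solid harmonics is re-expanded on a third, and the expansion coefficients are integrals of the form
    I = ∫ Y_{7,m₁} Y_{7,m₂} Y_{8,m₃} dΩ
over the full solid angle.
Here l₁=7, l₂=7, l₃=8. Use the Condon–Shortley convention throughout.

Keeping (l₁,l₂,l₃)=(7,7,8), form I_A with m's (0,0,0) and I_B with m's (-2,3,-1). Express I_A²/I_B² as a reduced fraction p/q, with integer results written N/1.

1225/9

Same 7,7,8: normalisation and zero-m 3j drop out of the ratio.
A: Δ: 6! 8! 8! / 23! → 1/22086194130; sum: t=0:+1/18289152000 t=1:−1/248832000 t=2:+1/24883200 t=3:−1/11943936 t=4:+1/24883200 t=5:−1/248832000 t=6:+1/18289152000 = -11/975421440; 3j²(7 7 8; 0 0 0) = Δ·Π!·Σ² = 1750/289731  (sign -1)
B: Δ: 6! 8! 8! / 23! → 1/22086194130; sum: t=2:+1/9754214400 t=3:−1/261273600 t=4:+1/49766400 t=5:−1/49766400 t=6:+1/298598400 = -11/29262643200; 3j²(7 7 8; -2 3 -1) = Δ·Π!·Σ² = 30/676039  (sign +1)
I_A²/I_B² = (1750/289731)/(30/676039) = 1225/9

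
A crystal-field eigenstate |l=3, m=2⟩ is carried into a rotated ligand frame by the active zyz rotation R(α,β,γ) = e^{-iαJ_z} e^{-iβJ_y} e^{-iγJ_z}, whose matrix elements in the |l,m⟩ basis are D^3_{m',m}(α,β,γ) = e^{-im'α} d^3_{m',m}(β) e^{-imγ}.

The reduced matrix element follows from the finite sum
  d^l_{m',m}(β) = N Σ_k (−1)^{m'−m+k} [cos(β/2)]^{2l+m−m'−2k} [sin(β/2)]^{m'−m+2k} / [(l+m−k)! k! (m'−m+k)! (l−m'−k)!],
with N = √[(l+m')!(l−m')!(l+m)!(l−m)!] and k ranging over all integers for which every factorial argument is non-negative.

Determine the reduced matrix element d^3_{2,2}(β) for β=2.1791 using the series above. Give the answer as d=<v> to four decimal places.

d=-0.1705

d^3_{2,2}(β=2.1791) via the finite sum:
Half-angle: c=0.462884, s=0.886419. N=√(120·1·120·1)=120.000000
k: max(0,(2)−(2))=0 … min(3+(2),3−(2))=1
  k=0: (−1)^0·120.0000/(120)·0.4629^6·0.8864^0 = +0.009836
  k=1: (−1)^1·120.0000/(24)·0.4629^4·0.8864^2 = -0.180359
d^3_{2,2}(2.1791) = +0.009836 -0.180359 = -0.170523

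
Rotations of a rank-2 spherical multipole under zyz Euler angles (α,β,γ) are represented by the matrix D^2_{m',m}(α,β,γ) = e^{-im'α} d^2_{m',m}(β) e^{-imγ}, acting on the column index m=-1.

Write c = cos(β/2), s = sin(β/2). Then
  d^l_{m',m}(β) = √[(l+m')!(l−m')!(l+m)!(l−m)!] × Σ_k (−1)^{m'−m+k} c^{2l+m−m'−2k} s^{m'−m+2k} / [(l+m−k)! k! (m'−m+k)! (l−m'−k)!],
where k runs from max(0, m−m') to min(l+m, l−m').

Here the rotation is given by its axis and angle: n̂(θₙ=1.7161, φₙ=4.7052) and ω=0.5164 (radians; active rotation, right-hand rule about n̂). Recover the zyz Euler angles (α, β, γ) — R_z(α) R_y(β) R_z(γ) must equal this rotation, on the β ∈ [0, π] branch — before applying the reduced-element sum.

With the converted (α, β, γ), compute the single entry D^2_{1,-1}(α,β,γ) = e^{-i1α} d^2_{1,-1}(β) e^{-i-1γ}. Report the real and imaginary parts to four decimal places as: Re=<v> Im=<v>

Axis–angle → zyz. n̂ = (sinθₙcosφₙ, sinθₙsinφₙ, cosθₙ) = (-0.007113, -0.989436, -0.144793), ω = 0.5164.
R = I cosω + sinω [n̂]ₓ + (1−cosω) n̂n̂ᵀ gives
  R = [+0.869609, +0.072410, -0.488403; -0.070574, +0.997260, +0.022193; +0.488671, +0.015169, +0.872336]
β = atan2(√(R₁₃²+R₂₃²), R₃₃) = 0.510836; α = atan2(R₂₃, R₁₃) mod 2π = 3.096183; γ = atan2(R₃₂, −R₃₁) mod 2π = 3.110561
D^2_{1,-1}(3.0962,0.5108,3.1106) = e^{-i·1·3.0962}·d^2_{1,-1}(0.5108)·e^{-i·-1·3.1106}. Compute d first:
Half-angle: c=0.967558, s=0.252650. N=√(6·1·1·6)=6.000000
k: max(0,(-1)−(1))=0 … min(2+(-1),2−(1))=1
  k=0: (−1)^2·6.0000/(2)·0.9676^2·0.2526^2 = +0.179272
  k=1: (−1)^3·6.0000/(6)·0.9676^0·0.2526^4 = -0.004075
d^2_{1,-1}(0.5108) = +0.179272 -0.004075 = +0.175198
D = (-0.998969-0.045394i)·(+0.175198)·(-0.999519+0.031027i) = +0.175180+0.002519i

Re=0.1752 Im=0.0025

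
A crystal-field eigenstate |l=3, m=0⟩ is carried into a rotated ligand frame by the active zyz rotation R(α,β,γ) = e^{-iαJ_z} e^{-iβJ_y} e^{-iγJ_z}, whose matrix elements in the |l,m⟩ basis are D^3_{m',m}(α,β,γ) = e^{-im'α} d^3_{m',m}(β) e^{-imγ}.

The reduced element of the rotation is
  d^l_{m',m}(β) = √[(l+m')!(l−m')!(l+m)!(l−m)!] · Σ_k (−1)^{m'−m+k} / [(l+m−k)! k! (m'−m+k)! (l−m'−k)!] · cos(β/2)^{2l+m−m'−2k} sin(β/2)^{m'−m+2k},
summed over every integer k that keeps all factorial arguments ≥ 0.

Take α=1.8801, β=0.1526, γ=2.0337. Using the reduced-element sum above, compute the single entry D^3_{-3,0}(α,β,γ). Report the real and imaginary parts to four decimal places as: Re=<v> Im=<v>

Split into d^3_{-3,0}(β=0.1526) × two z-phases.
c=cos(0.152600/2)=0.997091, s=sin(0.152600/2)=0.076226; N=√[1·720·6·6]=160.996894
k: max(0,(0)−(-3))=3 … min(3+(0),3−(-3))=3
  k=3: (−1)^0·160.9969/(36)·0.9971^3·0.0762^3 = +0.001963
d^3_{-3,0}(0.1526) = +0.001963
Attach z-rotation phases: D = e^{-i(-3)(1.8801)}·(+0.001963)·e^{-i(0)(2.0337)} = +0.001572-0.001177i

Re=0.0016 Im=-0.0012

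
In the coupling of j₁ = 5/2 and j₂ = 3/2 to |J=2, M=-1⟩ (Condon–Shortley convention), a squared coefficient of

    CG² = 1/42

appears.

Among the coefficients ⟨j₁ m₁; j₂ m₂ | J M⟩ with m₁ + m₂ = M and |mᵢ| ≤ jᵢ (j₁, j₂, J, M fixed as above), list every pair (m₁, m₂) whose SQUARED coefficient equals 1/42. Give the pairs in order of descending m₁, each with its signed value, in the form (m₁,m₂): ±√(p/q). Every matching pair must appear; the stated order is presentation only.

Admissible pairs with m₁+m₂ = M = -1: (-5/2,3/2), (-3/2,1/2), (-1/2,-1/2), (1/2,-3/2)
  (m₁,m₂)=(1/2,-3/2): CG² = 9/28, CG = +√(9/28)
  (m₁,m₂)=(-1/2,-1/2): CG² = 25/84, CG = −√(25/84)
  (m₁,m₂)=(-3/2,1/2): CG² = 1/42, CG = +√(1/42)   ← matches the target
  (m₁,m₂)=(-5/2,3/2): CG² = 5/14, CG = +√(5/14)
Pairs with CG² = 1/42: (-3/2,1/2): +√(1/42)

(-3/2,1/2): +√(1/42)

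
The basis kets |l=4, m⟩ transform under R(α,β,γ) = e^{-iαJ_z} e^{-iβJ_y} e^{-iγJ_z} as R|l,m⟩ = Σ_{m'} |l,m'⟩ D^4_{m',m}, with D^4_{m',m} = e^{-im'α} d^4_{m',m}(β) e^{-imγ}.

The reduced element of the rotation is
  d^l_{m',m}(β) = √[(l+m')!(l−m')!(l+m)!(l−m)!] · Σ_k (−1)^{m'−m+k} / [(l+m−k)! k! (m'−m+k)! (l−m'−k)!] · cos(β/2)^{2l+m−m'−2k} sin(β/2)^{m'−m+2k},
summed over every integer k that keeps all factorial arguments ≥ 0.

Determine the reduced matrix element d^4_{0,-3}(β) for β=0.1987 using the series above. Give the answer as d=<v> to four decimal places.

d=-0.0112

d^4_{0,-3}(β=0.1987) via the finite sum:
With c≡cos(β/2)=0.995069 and s≡sin(β/2)=0.099187, N=[24·24·1·5040]^{1/2}=1703.830978
k∈{0,1} keeps every argument non-negative
  k=0: (−1)^3·1703.8310/(144)·0.9951^5·0.0992^3 = -0.011264
  k=1: (−1)^4·1703.8310/(144)·0.9951^3·0.0992^5 = +0.000112
d^4_{0,-3}(0.1987) = -0.011264 +0.000112 = -0.011152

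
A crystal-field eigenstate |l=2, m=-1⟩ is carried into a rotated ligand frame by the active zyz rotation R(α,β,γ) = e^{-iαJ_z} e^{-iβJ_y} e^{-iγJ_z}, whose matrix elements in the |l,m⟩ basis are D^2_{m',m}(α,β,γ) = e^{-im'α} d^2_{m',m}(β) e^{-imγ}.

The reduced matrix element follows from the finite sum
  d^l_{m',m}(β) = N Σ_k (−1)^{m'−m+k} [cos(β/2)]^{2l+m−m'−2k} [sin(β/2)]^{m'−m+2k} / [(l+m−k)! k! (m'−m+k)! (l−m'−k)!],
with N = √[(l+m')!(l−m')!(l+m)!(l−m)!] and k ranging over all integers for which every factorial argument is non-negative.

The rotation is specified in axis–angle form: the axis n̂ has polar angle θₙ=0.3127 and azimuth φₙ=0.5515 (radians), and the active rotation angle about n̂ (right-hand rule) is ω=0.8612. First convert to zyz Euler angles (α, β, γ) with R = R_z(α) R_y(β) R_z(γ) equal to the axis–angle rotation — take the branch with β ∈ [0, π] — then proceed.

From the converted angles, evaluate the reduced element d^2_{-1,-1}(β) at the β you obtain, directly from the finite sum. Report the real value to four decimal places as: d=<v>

d=0.9186

Axis–angle → zyz. n̂ = (sinθₙcosφₙ, sinθₙsinφₙ, cosθₙ) = (+0.262020, +0.161187, +0.951506), ω = 0.8612.
R = I cosω + sinω [n̂]ₓ + (1−cosω) n̂n̂ᵀ gives
  R = [+0.675452, -0.707119, +0.209159; +0.736554, +0.660581, -0.145329; -0.035402, +0.252220, +0.967022]
β = atan2(√(R₁₃²+R₂₃²), R₃₃) = 0.257530; α = atan2(R₂₃, R₁₃) mod 2π = 5.675940; γ = atan2(R₃₂, −R₃₁) mod 2π = 1.431347
d^2_{-1,-1}(β=0.2575) via the finite sum:
With c≡cos(β/2)=0.991721 and s≡sin(β/2)=0.128409, N=[1·6·1·6]^{1/2}=6.000000
The bounds max(0,m−m')=0 and min(l+m,l−m')=1 give 2 terms
  k=0: (−1)^0·6.0000/(6)·0.9917^4·0.1284^0 = +0.967294
  k=1: (−1)^1·6.0000/(2)·0.9917^2·0.1284^2 = -0.048651
d^2_{-1,-1}(0.2575) = +0.967294 -0.048651 = +0.918643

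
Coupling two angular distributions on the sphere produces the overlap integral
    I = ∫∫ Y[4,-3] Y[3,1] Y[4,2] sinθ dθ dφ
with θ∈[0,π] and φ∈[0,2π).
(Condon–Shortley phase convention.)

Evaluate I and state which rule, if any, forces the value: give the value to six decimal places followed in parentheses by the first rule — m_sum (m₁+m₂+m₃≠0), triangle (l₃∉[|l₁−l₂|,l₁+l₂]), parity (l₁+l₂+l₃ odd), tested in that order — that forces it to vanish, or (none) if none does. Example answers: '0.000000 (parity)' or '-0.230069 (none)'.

Σlᵢ=11 odd — θ-integrand is odd under cosθ→−cosθ; I=0

0.000000 (parity)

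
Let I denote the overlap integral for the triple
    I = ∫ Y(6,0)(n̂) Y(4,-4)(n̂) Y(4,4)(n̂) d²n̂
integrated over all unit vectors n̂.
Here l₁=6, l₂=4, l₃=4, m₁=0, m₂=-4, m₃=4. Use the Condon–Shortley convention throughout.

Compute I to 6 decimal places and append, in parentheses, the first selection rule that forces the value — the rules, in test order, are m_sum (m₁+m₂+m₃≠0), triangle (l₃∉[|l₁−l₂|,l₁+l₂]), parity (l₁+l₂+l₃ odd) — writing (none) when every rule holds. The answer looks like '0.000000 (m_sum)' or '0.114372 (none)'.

m-sum 0 ✓  L=14 even ✓  2≤4≤10 ✓
Π(2lᵢ+1) = 13×9×9 = 1053
triangle coeff Δ(6,4,4) = 1/1261260
Σ_t [2,4]: t=2:+1/4608 t=3:−1/1296 t=4:+1/4608 = -7/20736
(3j)²=20/1287 [(6 4 4; 0 0 0)], sign=-1
Σ_t [0,0]: t=0:+1/1036800 = 1/1036800
(3j)²=4/6435 [(6 4 4; 0 -4 4)], sign=+1
⇒ 4πI² = 16/1573
I = (-1)√(16/1573/(4π)) = -0.02845055
No selection rule forces the value: the integral is nonzero (none).

-0.028451 (none)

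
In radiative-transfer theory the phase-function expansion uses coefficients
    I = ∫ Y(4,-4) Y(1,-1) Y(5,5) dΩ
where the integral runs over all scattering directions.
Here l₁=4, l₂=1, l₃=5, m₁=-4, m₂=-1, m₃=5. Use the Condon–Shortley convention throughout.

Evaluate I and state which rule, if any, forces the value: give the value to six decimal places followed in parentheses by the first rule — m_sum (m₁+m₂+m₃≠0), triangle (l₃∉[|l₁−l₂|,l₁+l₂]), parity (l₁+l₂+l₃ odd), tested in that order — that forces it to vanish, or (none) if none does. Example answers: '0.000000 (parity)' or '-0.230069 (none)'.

-0.329416 (none)

Rules hold: Σm=0, L=10 even, 3≤5≤5.
N = 9·3·11 = 297
Δ = 0!·8!·2!/11! = 1/495
Racah Σ t=0..0: t=0:+1/576 = 1/576
⇒ 3j(4 1 5; 0 0 0)² = 5/99, sgn -1
Racah Σ t=0..0: t=0:+1/80640 = 1/80640
⇒ 3j(4 1 5; -4 -1 5)² = 1/11, sgn +1
4πI² = N·(3j₀)²·(3jₘ)² = 15/11
I = -1·√(1.36364/4π) = -0.32941575
No selection rule forces the value: the integral is nonzero (none).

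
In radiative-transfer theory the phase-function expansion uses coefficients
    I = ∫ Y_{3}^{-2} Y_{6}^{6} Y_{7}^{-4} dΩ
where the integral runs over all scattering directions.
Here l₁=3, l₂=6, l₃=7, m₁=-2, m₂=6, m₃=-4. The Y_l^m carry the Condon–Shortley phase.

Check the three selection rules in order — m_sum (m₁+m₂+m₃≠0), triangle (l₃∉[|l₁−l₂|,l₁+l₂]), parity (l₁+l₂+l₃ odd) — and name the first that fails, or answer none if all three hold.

none

azimuthal sum: -2 + 6 − 4 = 0  ✓
3 ≤ 7 ≤ 9 (triangle on l)  ✓
L = 3 + 6 + 7 = 16 (even)  ✓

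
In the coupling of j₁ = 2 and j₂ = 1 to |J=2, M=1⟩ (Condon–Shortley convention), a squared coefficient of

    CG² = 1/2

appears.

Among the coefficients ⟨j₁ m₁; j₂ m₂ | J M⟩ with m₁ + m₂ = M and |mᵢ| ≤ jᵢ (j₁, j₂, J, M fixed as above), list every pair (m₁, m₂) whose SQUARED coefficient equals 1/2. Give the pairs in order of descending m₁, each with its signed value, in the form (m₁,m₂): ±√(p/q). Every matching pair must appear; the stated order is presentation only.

(0,1): −√(1/2)

Admissible pairs with m₁+m₂ = M = 1: (0,1), (1,0), (2,-1)
  (m₁,m₂)=(2,-1): CG² = 1/3, CG = +√(1/3)
  (m₁,m₂)=(1,0): CG² = 1/6, CG = +√(1/6)
  (m₁,m₂)=(0,1): CG² = 1/2, CG = −√(1/2)   ← matches the target
Pairs with CG² = 1/2: (0,1): −√(1/2)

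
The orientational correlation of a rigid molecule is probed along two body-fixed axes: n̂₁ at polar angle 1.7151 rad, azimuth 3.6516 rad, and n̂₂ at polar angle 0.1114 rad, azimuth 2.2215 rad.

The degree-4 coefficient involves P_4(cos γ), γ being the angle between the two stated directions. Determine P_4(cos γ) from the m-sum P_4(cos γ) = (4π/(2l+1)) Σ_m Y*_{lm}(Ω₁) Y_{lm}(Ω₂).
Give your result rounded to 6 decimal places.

Summing Y*_{l m}(θ₁,φ₁)·Y_{l m}(θ₂,φ₂) over m ∈ [−4, 4]; prefactor 4π/(2·4+1) = 1.396263:
  m=-4: Y*=(-0.191923, 0.378546)  Y=(-0.000058, -0.000035)  product (0.000024, -0.000015)
  m=-3: Y*=(0.007111, 0.174295)  Y=(0.001586, -0.000636)  product (0.000122, 0.000272)
  m=-2: Y*=(-0.146635, -0.238748)  Y=(-0.006507, 0.023566)  product (0.006580, -0.001902)
  m=-1: Y*=(-0.167765, -0.093842)  Y=(-0.123903, -0.162749)  product (0.005514, 0.038931)
  m=+0: Y*=(0.253312, -0.000000)  Y=(0.794555, 0.000000)  product (0.201271, 0.000000)
  m=+1: Y*=(0.167765, -0.093842)  Y=(0.123903, -0.162749)  product (0.005514, -0.038931)
  m=+2: Y*=(-0.146635, 0.238748)  Y=(-0.006507, -0.023566)  product (0.006580, 0.001902)
  m=+3: Y*=(-0.007111, 0.174295)  Y=(-0.001586, -0.000636)  product (0.000122, -0.000272)
  m=+4: Y*=(-0.191923, -0.378546)  Y=(-0.000058, 0.000035)  product (0.000024, 0.000015)
Σ over m = (0.225752, 0.000000); ×(4π/9) → (0.315210, 0.000000). Real part: 0.315210

0.315210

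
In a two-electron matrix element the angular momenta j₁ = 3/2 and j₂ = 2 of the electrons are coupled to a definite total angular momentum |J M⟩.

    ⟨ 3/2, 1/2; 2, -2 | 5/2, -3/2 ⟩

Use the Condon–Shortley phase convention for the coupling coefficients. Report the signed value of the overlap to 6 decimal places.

√[6·1!2!3!/7! · 2!1!0!4!1!4!] = √(576/35)
  +(−1)^0/∏(0,1,1,0,1,3)! = 1/6  (running 1/6)
⟨..|..⟩ = √(576/35)·(1/6) = +0.676123

+√(16/35) = +0.676123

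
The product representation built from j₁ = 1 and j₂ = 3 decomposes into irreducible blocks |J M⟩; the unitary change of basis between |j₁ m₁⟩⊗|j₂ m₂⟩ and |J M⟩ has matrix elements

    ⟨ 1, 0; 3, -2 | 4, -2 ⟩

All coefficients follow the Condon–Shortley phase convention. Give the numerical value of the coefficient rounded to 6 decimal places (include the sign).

j₁+j₂−J=0  J+j₁−j₂=2  J−j₁+j₂=6  j₁+j₂+J+1=9
(j₁±m₁, j₂±m₂, J±M) = (1,1,1,5,2,6)
P² = 43200/7
sum k=0..0:
  [0] +1/120 = 1/120
S = 1/120
C² = P²·S² = 3/7 ; C = +0.654654

+√(3/7) ≈ +0.654654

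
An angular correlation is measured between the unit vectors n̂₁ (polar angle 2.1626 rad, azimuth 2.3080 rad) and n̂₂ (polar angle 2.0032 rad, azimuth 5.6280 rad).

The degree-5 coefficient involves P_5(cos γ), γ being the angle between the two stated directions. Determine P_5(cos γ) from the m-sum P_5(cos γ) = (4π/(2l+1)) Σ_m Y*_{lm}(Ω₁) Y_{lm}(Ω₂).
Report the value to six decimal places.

-0.072247

Term-by-term m-sum for l=5 (normalisation 4π/11 = 1.142397):
  term(m=-5) = -0.03286 + 0.04074j   from Y*(Ω₁)=0.09465 - 0.15633j, Y(Ω₂)=-0.28382 - 0.03836j
  term(m=-4) = 0.12276 - 0.10629j   from Y*(Ω₁)=0.38126 - 0.07442j, Y(Ω₂)=0.36258 - 0.20801j
  term(m=-3) = -0.04604 + 0.02730j   from Y*(Ω₁)=0.28548 + 0.21292j, Y(Ω₂)=-0.05781 + 0.13875j
  term(m=-2) = 0.01122 - 0.00418j   from Y*(Ω₁)=-0.00416 - 0.04303j, Y(Ω₂)=0.07134 + 0.26770j
  term(m=-1) = -0.08162 + 0.01472j   from Y*(Ω₁)=0.23641 - 0.26037j, Y(Ω₂)=-0.18698 - 0.14368j
  term(m=+0) = -0.01015 + 0.00000j   from Y*(Ω₁)=0.04456 + 0.00000j, Y(Ω₂)=-0.22790 + 0.00000j
  term(m=+1) = -0.08162 - 0.01472j   from Y*(Ω₁)=-0.23641 - 0.26037j, Y(Ω₂)=0.18698 - 0.14368j
  term(m=+2) = 0.01122 + 0.00418j   from Y*(Ω₁)=-0.00416 + 0.04303j, Y(Ω₂)=0.07134 - 0.26770j
  term(m=+3) = -0.04604 - 0.02730j   from Y*(Ω₁)=-0.28548 + 0.21292j, Y(Ω₂)=0.05781 + 0.13875j
  term(m=+4) = 0.12276 + 0.10629j   from Y*(Ω₁)=0.38126 + 0.07442j, Y(Ω₂)=0.36258 + 0.20801j
  term(m=+5) = -0.03286 - 0.04074j   from Y*(Ω₁)=-0.09465 - 0.15633j, Y(Ω₂)=0.28382 - 0.03836j
Σ over m = -0.06324 + 0.00000j; ×(4π/11) → -0.07225 + 0.00000j. Real part: -0.072247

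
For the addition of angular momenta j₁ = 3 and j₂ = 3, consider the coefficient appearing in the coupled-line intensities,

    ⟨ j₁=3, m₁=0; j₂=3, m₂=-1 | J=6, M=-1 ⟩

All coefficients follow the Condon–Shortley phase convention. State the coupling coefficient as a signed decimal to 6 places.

j₁+j₂−J=0  J+j₁−j₂=6  J−j₁+j₂=6  j₁+j₂+J+1=13
(j₁±m₁, j₂±m₂, J±M) = (3,3,2,4,5,7)
P² = 12441600/11
sum k=0..0:
  [0] +1/1728 = 1/1728
S = 1/1728
C² = P²·S² = 25/66 ; C = +0.615457

+√(25/66) = +0.615457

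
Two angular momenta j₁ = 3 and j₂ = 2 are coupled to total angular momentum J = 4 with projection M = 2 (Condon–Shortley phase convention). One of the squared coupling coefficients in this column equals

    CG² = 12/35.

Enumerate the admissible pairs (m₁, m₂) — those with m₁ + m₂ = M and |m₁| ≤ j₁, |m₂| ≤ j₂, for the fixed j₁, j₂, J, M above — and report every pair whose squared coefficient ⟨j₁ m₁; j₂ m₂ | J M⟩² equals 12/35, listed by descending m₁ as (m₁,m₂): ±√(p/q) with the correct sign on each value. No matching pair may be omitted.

Admissible pairs with m₁+m₂ = M = 2: (0,2), (1,1), (2,0), (3,-1)
  (m₁,m₂)=(3,-1): CG² = 27/140, CG = +√(27/140)
  (m₁,m₂)=(2,0): CG² = 12/35, CG = +√(12/35)   ← matches the target
  (m₁,m₂)=(1,1): CG² = 1/28, CG = −√(1/28)
  (m₁,m₂)=(0,2): CG² = 3/7, CG = −√(3/7)
Pairs with CG² = 12/35: (2,0): +√(12/35)

(2,0): +√(12/35)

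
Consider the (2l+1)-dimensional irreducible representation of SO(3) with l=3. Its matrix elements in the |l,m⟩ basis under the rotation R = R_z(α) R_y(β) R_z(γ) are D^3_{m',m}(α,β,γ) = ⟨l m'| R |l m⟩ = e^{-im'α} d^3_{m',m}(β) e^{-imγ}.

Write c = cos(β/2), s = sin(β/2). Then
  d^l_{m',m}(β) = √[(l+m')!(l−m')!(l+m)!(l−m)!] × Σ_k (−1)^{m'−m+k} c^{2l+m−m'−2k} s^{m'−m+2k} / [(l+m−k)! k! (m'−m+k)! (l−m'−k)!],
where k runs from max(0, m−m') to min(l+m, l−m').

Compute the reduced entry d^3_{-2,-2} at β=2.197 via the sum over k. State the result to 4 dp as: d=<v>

d=-0.1610

d^3_{-2,-2}(β=2.1970) via the finite sum:
With c≡cos(β/2)=0.454932 and s≡sin(β/2)=0.890526, N=[1·120·1·120]^{1/2}=120.000000
k: max(0,(-2)−(-2))=0 … min(3+(-2),3−(-2))=1
  k=0: (−1)^0·120.0000/(120)·0.4549^6·0.8905^0 = +0.008865
  k=1: (−1)^1·120.0000/(24)·0.4549^4·0.8905^2 = -0.169844
d^3_{-2,-2}(2.1970) = +0.008865 -0.169844 = -0.160979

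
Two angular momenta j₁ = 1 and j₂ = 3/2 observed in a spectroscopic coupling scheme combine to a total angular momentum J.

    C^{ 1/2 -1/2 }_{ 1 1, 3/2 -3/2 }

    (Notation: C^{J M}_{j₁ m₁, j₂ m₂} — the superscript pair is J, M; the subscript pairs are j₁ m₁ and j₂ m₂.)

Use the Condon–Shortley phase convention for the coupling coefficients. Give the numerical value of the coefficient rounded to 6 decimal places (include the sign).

+0.707107

j₁+j₂−J=2  J+j₁−j₂=0  J−j₁+j₂=1  j₁+j₂+J+1=4
(j₁±m₁, j₂±m₂, J±M) = (2,0,0,3,0,1)
P² = 2
sum k=0..0:
  [0] +1/2 = 1/2
S = 1/2
C² = P²·S² = 1/2 ; C = +0.707107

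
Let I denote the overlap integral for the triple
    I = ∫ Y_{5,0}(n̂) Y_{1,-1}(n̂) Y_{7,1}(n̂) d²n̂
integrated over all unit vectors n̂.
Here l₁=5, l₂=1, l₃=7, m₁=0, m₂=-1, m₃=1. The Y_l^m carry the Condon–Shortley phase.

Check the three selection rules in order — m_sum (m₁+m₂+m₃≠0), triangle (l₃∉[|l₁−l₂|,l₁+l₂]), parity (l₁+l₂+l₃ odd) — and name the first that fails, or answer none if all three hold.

triangle

azimuthal sum: 0 − 1 + 1 = 0  ✓
l₃ must lie in [4,6]; have l₃=7  ✗
L = 5 + 1 + 7 = 13 (odd)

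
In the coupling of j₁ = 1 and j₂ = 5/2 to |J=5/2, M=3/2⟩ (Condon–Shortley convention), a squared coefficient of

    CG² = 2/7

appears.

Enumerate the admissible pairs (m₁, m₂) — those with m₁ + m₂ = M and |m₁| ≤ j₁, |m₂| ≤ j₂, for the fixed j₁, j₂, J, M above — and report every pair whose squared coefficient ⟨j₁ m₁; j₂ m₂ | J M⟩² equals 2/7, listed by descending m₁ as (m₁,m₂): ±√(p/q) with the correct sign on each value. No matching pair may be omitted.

Admissible pairs with m₁+m₂ = M = 3/2: (-1,5/2), (0,3/2), (1,1/2)
  (m₁,m₂)=(1,1/2): CG² = 16/35, CG = +√(16/35)
  (m₁,m₂)=(0,3/2): CG² = 9/35, CG = −√(9/35)
  (m₁,m₂)=(-1,5/2): CG² = 2/7, CG = −√(2/7)   ← matches the target
Pairs with CG² = 2/7: (-1,5/2): −√(2/7)

(-1,5/2): −√(2/7)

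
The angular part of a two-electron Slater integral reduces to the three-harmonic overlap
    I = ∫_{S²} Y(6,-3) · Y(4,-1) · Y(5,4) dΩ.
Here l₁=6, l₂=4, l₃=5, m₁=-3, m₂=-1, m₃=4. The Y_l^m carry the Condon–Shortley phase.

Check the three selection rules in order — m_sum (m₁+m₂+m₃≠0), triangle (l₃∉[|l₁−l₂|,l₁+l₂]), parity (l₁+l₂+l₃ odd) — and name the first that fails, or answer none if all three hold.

m₁+m₂+m₃ = -3 − 1 + 4 = 0  ✓
triangle: |6−4|=2 ≤ l₃=5 ≤ 6+4=10  ✓
parity: l₁+l₂+l₃ = 15 is odd  ✗

parity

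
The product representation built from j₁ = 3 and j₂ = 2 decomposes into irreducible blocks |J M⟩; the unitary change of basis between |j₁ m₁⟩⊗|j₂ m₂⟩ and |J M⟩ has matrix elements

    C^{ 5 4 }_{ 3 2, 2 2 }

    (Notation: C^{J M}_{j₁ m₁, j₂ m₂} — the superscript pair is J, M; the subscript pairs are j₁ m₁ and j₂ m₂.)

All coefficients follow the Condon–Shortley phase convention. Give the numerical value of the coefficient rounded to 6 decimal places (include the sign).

√[11·0!6!4!/11! · 5!1!4!0!9!1!] = √(4976640)
  +(−1)^0/∏(0,0,1,4,5,0)! = 1/2880  (running 1/2880)
⟨..|..⟩ = √(4976640)·(1/2880) = +0.774597

+0.774597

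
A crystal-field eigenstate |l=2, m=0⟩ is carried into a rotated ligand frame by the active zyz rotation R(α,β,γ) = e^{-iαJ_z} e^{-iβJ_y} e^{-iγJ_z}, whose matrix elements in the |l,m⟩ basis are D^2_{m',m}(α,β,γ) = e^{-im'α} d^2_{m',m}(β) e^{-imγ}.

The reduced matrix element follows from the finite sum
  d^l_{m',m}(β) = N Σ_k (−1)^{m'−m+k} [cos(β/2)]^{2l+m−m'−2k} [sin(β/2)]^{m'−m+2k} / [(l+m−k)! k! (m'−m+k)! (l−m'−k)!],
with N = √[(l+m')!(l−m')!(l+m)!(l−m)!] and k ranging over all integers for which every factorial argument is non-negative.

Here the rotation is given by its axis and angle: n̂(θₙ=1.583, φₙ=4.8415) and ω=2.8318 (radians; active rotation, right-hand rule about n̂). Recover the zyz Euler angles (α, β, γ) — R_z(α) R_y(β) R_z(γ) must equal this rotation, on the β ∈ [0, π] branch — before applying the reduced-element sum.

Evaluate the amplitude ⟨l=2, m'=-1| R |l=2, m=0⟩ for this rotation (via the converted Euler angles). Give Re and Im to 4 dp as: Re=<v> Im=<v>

Axis–angle → zyz. n̂ = (sinθₙcosφₙ, sinθₙsinφₙ, cosθₙ) = (+0.128743, -0.991603, -0.012203), ω = 2.8318.
R = I cosω + sinω [n̂]ₓ + (1−cosω) n̂n̂ᵀ gives
  R = [-0.920036, -0.245526, -0.305369; -0.252967, +0.967349, -0.015623; +0.299234, +0.062875, -0.952106]
β = atan2(√(R₁₃²+R₂₃²), R₃₃) = 2.830848; α = atan2(R₂₃, R₁₃) mod 2π = 3.192709; γ = atan2(R₃₂, −R₃₁) mod 2π = 2.934487
Split into d^2_{-1,0}(β=2.8308) × two z-phases.
With c≡cos(β/2)=0.154748 and s≡sin(β/2)=0.987954, N=[1·6·2·2]^{1/2}=4.898979
The bounds max(0,m−m')=1 and min(l+m,l−m')=2 give 2 terms
  k=1: (−1)^0·4.8990/(2)·0.1547^3·0.9880^1 = +0.008968
  k=2: (−1)^1·4.8990/(2)·0.1547^1·0.9880^3 = -0.365520
d^2_{-1,0}(2.8308) = +0.008968 -0.365520 = -0.356552
Phases: e^{-i·(-1)·3.1927}=-0.998694-0.051094i, e^{-i·(0)·2.9345}=+1.000000+0.000000i ⇒ D=+0.356086+0.018218i

Re=0.3561 Im=0.0182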